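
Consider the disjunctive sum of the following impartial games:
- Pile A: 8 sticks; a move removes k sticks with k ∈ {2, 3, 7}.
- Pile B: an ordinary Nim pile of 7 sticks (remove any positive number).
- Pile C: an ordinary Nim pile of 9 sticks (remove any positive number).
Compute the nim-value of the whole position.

15

Build the Grundy sequence for pile A with g(k) = mex{g(k−s) : s ∈ {2, 3, 7}, s ≤ k}:
k:     0  1  2  3  4  5  6  7  8
g(k):  0  0  1  1  2  0  0  1  1
So g(8) = 1.
Pile B is a plain Nim pile of size 7, so its Grundy value is 7.
Pile C is a plain Nim pile of size 9, so its Grundy value is 9.
The value of a disjunctive sum is the nim-sum of the parts.
Combined value = 1 XOR 7 XOR 9 = 15.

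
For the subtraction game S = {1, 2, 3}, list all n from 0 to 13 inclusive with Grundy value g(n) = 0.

0, 4, 8, 12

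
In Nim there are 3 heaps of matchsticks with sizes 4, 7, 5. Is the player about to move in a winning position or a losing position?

Winning position

Write each in binary and XOR column by column:
  100  (4)
  111  (7)
  101  (5)
  ---
  110  (6)
The nim-sum is 6 ≠ 0, so this is an N-position: the player to move can win.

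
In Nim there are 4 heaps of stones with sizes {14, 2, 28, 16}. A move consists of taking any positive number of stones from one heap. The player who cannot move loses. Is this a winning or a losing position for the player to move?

Compute the nim-sum pairwise:
14 XOR 2 = 12
12 XOR 28 = 16
16 XOR 16 = 0
The nim-sum is 0, so this is a P-position: the player to move is in a losing position under optimal play.

Losing position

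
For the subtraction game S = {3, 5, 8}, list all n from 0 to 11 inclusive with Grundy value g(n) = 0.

Grundy values for subtraction set {3, 5, 8}:
k:     0  1  2  3  4  5  6  7  8  9 10 11
g(k):  0  0  0  1  1  1  2  2  2  3  3  0
The P-positions (g = 0) in 0..11 are 0, 1, 2, 11.

0, 1, 2, 11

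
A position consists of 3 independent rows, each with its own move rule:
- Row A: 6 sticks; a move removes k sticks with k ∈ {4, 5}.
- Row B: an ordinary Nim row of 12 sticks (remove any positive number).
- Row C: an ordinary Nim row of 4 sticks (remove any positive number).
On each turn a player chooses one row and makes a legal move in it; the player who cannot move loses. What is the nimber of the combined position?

9

For row A, compute g(0), g(1), … with moves {4, 5}:
k:     0  1  2  3  4  5  6
g(k):  0  0  0  0  1  1  1
So g(6) = 1.
Row B is a plain Nim row of size 12, so its Grundy value is 12.
Row C is a plain Nim row of size 4, so its Grundy value is 4.
By the Sprague-Grundy theorem, the Grundy value of a sum of independent games is the XOR of the component values.
Combined value = 1 ⊕ 12 ⊕ 4 = 9.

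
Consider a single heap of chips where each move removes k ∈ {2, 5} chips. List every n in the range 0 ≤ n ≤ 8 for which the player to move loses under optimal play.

0, 1, 4, 7, 8

Compute g(0), g(1), … for moves {2, 5}:
k:     0  1  2  3  4  5  6  7  8
g(k):  0  0  1  1  0  2  1  0  0
The P-positions (g = 0) in 0..8 are 0, 1, 4, 7, 8.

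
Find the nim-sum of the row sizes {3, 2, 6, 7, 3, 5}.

Nim-sum: 3 XOR 2 XOR 6 XOR 7 XOR 3 XOR 5 = 6.

6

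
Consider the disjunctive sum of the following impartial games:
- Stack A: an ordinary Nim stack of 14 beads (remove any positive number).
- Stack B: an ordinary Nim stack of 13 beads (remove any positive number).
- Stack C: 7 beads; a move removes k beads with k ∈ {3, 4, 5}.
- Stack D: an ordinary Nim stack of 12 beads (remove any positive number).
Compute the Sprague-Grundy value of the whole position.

Stack A is a plain Nim stack of size 14, so its Grundy value is 14.
Stack B is a plain Nim stack of size 13, so its Grundy value is 13.
For stack C, compute g(0), g(1), … with moves {3, 4, 5}:
k:     0  1  2  3  4  5  6  7
g(k):  0  0  0  1  1  1  2  2
So g(7) = 2.
Stack D is a plain Nim stack of size 12, so its Grundy value is 12.
The value of a disjunctive sum is the nim-sum of the parts.
Combined value = 14 ⊕ 13 ⊕ 2 ⊕ 12 = 13.

13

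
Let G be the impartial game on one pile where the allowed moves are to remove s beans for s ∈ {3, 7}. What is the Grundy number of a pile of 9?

1

Grundy values for subtraction set {3, 7}:
g(0) = mex{} = 0
g(1) = mex{} = 0
g(2) = mex{} = 0
g(3) = mex{0} = 1
g(4) = mex{0} = 1
g(5) = mex{0} = 1
g(6) = mex{1} = 0
g(7) = mex{0,1} = 2
g(8) = mex{0,1} = 2
g(9) = mex{0} = 1
So g(9) = 1.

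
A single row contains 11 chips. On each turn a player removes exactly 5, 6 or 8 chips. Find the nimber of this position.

Grundy values for subtraction set {5, 6, 8}:
k:     0  1  2  3  4  5  6  7  8  9 10 11
g(k):  0  0  0  0  0  1  1  1  1  1  2  2
So g(11) = 2.

2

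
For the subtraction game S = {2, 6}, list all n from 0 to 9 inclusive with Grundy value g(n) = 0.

0, 1, 4, 5, 8, 9

Grundy values for subtraction set {2, 6}:
g(0) = mex{} = 0
g(1) = mex{} = 0
g(2) = mex{0} = 1
g(3) = mex{0} = 1
g(4) = mex{1} = 0
g(5) = mex{1} = 0
g(6) = mex{0} = 1
g(7) = mex{0} = 1
g(8) = mex{1} = 0
g(9) = mex{1} = 0
The P-positions (g = 0) in 0..9 are 0, 1, 4, 5, 8, 9.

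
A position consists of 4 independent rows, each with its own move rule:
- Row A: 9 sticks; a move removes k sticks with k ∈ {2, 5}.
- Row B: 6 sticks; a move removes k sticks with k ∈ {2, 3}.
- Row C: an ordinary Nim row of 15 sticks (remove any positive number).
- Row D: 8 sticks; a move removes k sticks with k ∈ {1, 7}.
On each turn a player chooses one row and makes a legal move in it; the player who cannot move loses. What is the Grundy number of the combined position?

14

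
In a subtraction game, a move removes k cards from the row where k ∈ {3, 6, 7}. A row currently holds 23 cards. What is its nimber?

1

Compute g(0), g(1), … for moves {3, 6, 7}:
k:     0  1  2  3  4  5  6  7  8  9 10 11 12 13 14 15 16 17 18 19 20 21 22 23
g(k):  0  0  0  1  1  1  2  2  2  3  0  0  0  1  1  1  2  2  2  3  0  0  0  1
So g(23) = 1.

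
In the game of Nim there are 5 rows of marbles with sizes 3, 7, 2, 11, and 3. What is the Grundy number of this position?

14

Nim-sum: 3 ⊕ 7 ⊕ 2 ⊕ 11 ⊕ 3 = 14.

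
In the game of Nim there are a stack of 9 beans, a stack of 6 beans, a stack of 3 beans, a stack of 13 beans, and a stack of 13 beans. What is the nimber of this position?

12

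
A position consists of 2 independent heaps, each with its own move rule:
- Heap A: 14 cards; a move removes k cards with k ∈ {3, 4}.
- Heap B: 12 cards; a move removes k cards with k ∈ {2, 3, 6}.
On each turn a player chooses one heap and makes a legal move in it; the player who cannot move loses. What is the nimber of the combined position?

1

Build the Grundy sequence for heap A with g(k) = mex{g(k−s) : s ∈ {3, 4}, s ≤ k}:
g(0) = mex{} = 0
g(1) = mex{} = 0
g(2) = mex{} = 0
g(3) = mex{0} = 1
g(4) = mex{0} = 1
g(5) = mex{0} = 1
g(6) = mex{0,1} = 2
g(7) = mex{1} = 0
g(8) = mex{1} = 0
g(9) = mex{1,2} = 0
g(10) = mex{0,2} = 1
g(11) = mex{0} = 1
g(12) = mex{0} = 1
g(13) = mex{0,1} = 2
g(14) = mex{1} = 0
So g(14) = 0.
Build the Grundy sequence for heap B with g(k) = mex{g(k−s) : s ∈ {2, 3, 6}, s ≤ k}:
k:     0  1  2  3  4  5  6  7  8  9 10 11 12
g(k):  0  0  1  1  2  0  3  1  2  0  0  1  1
So g(12) = 1.
By the Sprague-Grundy theorem, the Grundy value of a sum of independent games is the XOR of the component values.
Combined value = 0 ⊕ 1 = 1.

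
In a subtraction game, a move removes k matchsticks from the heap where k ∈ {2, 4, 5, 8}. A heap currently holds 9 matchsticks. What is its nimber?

1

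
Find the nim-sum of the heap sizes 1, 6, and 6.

Compute the nim-sum pairwise:
1 XOR 6 = 7
7 XOR 6 = 1

1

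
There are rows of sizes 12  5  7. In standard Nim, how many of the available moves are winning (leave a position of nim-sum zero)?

1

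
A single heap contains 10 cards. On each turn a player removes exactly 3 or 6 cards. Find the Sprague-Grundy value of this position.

0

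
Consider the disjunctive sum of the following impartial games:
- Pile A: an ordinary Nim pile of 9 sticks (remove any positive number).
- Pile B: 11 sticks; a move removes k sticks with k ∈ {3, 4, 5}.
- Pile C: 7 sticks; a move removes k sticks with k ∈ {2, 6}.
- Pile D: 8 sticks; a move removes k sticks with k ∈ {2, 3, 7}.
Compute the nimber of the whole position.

Pile A is a plain Nim pile of size 9, so its Grundy value is 9.
For pile B, compute g(0), g(1), … with moves {3, 4, 5}:
k:     0  1  2  3  4  5  6  7  8  9 10 11
g(k):  0  0  0  1  1  1  2  2  0  0  0  1
So g(11) = 1.
Grundy values for pile C (subtraction set {2, 6}):
g(0) = mex{} = 0
g(1) = mex{} = 0
g(2) = mex{0} = 1
g(3) = mex{0} = 1
g(4) = mex{1} = 0
g(5) = mex{1} = 0
g(6) = mex{0} = 1
g(7) = mex{0} = 1
So g(7) = 1.
Build the Grundy sequence for pile D with g(k) = mex{g(k−s) : s ∈ {2, 3, 7}, s ≤ k}:
k:     0  1  2  3  4  5  6  7  8
g(k):  0  0  1  1  2  0  0  1  1
So g(8) = 1.
The value of a disjunctive sum is the nim-sum of the parts.
Combined value = 9 ⊕ 1 ⊕ 1 ⊕ 1 = 8.

8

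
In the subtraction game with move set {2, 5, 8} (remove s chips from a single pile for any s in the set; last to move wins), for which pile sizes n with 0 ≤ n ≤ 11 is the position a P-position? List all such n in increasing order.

0, 1, 4, 7, 10, 11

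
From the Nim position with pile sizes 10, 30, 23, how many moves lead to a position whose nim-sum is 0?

3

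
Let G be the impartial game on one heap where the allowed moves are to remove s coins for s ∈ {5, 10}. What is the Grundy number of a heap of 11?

Grundy values for subtraction set {5, 10}:
k:     0  1  2  3  4  5  6  7  8  9 10 11
g(k):  0  0  0  0  0  1  1  1  1  1  2  2
So g(11) = 2.

2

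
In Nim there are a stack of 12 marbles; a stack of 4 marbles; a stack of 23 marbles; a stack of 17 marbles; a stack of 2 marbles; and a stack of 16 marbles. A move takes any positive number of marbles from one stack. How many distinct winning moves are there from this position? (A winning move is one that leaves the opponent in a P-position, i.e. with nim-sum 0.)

3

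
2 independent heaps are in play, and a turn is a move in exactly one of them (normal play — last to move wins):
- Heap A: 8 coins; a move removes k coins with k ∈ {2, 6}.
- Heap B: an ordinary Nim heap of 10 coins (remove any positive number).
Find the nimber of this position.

10

Grundy values for heap A (subtraction set {2, 6}):
k:     0  1  2  3  4  5  6  7  8
g(k):  0  0  1  1  0  0  1  1  0
So g(8) = 0.
Heap B is a plain Nim heap of size 10, so its Grundy value is 10.
The value of a disjunctive sum is the nim-sum of the parts.
Combined value = 0 ⊕ 10 = 10.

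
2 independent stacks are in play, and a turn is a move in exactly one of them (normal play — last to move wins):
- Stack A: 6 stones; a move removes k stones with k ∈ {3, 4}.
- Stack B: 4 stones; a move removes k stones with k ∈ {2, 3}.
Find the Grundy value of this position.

0

Build the Grundy sequence for stack A with g(k) = mex{g(k−s) : s ∈ {3, 4}, s ≤ k}:
g(0) = mex{} = 0
g(1) = mex{} = 0
g(2) = mex{} = 0
g(3) = mex{0} = 1
g(4) = mex{0} = 1
g(5) = mex{0} = 1
g(6) = mex{0,1} = 2
So g(6) = 2.
Grundy values for stack B (subtraction set {2, 3}):
k:     0  1  2  3  4
g(k):  0  0  1  1  2
So g(4) = 2.
The value of a disjunctive sum is the nim-sum of the parts.
Combined value = 2 XOR 2 = 0.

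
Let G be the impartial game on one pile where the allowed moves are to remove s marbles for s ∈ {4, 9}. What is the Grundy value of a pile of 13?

0

Compute g(0), g(1), … for moves {4, 9}:
g(0) = mex{} = 0
g(1) = mex{} = 0
g(2) = mex{} = 0
g(3) = mex{} = 0
g(4) = mex{0} = 1
g(5) = mex{0} = 1
g(6) = mex{0} = 1
g(7) = mex{0} = 1
g(8) = mex{1} = 0
g(9) = mex{0,1} = 2
g(10) = mex{0,1} = 2
g(11) = mex{0,1} = 2
g(12) = mex{0} = 1
g(13) = mex{1,2} = 0
So g(13) = 0.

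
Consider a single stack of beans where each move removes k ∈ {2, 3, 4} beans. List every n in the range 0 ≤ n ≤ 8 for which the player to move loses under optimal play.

Compute g(0), g(1), … for moves {2, 3, 4}:
k:     0  1  2  3  4  5  6  7  8
g(k):  0  0  1  1  2  2  0  0  1
The P-positions (g = 0) in 0..8 are 0, 1, 6, 7.

0, 1, 6, 7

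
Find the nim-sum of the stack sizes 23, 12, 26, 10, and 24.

19

Bitwise XOR of the heap sizes:
  10111  (23)
  01100  (12)
  11010  (26)
  01010  (10)
  11000  (24)
  -----
  10011  (19)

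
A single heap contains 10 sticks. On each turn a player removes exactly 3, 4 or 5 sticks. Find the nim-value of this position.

Compute g(0), g(1), … for moves {3, 4, 5}:
k:     0  1  2  3  4  5  6  7  8  9 10
g(k):  0  0  0  1  1  1  2  2  0  0  0
So g(10) = 0.

0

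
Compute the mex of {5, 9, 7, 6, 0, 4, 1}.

2

The values 0, 1 are all present; 2 is the first non-negative integer missing from the set.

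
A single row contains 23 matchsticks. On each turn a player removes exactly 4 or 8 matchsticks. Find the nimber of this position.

2

Compute g(0), g(1), … for moves {4, 8}:
k:     0  1  2  3  4  5  6  7  8  9 10 11 12 13 14 15 16 17 18 19 20 21 22 23
g(k):  0  0  0  0  1  1  1  1  2  2  2  2  0  0  0  0  1  1  1  1  2  2  2  2
So g(23) = 2.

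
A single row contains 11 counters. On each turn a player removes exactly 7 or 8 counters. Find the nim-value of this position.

1

Compute g(0), g(1), … for moves {7, 8}:
g(0) = mex{} = 0
g(1) = mex{} = 0
g(2) = mex{} = 0
g(3) = mex{} = 0
g(4) = mex{} = 0
g(5) = mex{} = 0
g(6) = mex{} = 0
g(7) = mex{0} = 1
g(8) = mex{0} = 1
g(9) = mex{0} = 1
g(10) = mex{0} = 1
g(11) = mex{0} = 1
So g(11) = 1.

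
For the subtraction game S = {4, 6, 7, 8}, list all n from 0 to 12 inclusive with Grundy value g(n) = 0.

0, 1, 2, 3, 12

Compute g(0), g(1), … for moves {4, 6, 7, 8}:
k:     0  1  2  3  4  5  6  7  8  9 10 11 12
g(k):  0  0  0  0  1  1  1  1  2  2  2  2  0
The P-positions (g = 0) in 0..12 are 0, 1, 2, 3, 12.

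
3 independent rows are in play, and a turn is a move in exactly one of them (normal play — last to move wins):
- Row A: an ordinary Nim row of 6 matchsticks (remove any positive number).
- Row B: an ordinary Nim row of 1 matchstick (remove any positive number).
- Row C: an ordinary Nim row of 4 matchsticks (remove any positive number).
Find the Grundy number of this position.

3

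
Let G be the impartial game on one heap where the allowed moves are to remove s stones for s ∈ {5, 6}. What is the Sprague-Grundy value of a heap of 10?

2

Compute g(0), g(1), … for moves {5, 6}:
g(0) = mex{} = 0
g(1) = mex{} = 0
g(2) = mex{} = 0
g(3) = mex{} = 0
g(4) = mex{} = 0
g(5) = mex{0} = 1
g(6) = mex{0} = 1
g(7) = mex{0} = 1
g(8) = mex{0} = 1
g(9) = mex{0} = 1
g(10) = mex{0,1} = 2
So g(10) = 2.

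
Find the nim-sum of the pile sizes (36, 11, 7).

40

Write each in binary and XOR column by column:
  100100  (36)
  001011  (11)
  000111  (7)
  ------
  101000  (40)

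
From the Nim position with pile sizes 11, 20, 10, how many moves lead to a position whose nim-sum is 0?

1

Compute the nim-sum pairwise:
11 ^ 20 = 31
31 ^ 10 = 21
The overall nim-sum is X = 21. A pile of size p has a winning move iff p XOR X < p (reduce it to p XOR X).
  11: 11 XOR 21 = 30 ≥ 11 — no move.
  20: 20 XOR 21 = 1 < 20 — winning move (to 1).
  10: 10 XOR 21 = 31 ≥ 10 — no move.
That gives 1 winning move.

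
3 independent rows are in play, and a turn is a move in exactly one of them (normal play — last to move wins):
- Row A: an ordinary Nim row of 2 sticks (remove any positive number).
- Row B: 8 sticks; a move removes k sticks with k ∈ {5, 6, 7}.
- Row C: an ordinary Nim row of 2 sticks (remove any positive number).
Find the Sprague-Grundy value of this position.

1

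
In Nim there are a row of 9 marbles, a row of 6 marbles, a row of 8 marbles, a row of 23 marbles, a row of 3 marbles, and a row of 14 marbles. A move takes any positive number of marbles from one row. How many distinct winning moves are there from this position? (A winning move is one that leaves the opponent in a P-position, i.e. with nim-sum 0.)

Compute the nim-sum pairwise:
9 ⊕ 6 = 15
15 ⊕ 8 = 7
7 ⊕ 23 = 16
16 ⊕ 3 = 19
19 ⊕ 14 = 29
The overall nim-sum is X = 29. A row of size p has a winning move iff p XOR X < p (reduce it to p XOR X).
  9: 9 XOR 29 = 20 ≥ 9 — no move.
  6: 6 XOR 29 = 27 ≥ 6 — no move.
  8: 8 XOR 29 = 21 ≥ 8 — no move.
  23: 23 XOR 29 = 10 < 23 — winning move (to 10).
  3: 3 XOR 29 = 30 ≥ 3 — no move.
  14: 14 XOR 29 = 19 ≥ 14 — no move.
That gives 1 winning move.

1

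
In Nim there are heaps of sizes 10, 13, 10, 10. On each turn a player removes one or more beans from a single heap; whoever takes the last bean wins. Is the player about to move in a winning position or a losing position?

Compute the nim-sum pairwise:
10 ⊕ 13 = 7
7 ⊕ 10 = 13
13 ⊕ 10 = 7
The nim-sum is 7 ≠ 0, so this is an N-position: the player to move can win.

Winning position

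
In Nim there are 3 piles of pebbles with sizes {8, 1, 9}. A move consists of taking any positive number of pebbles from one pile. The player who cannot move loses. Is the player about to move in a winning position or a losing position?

Compute the nim-sum pairwise:
8 ⊕ 1 = 9
9 ⊕ 9 = 0
The nim-sum is 0, so this is a P-position: the player to move is in a losing position under optimal play.

Losing position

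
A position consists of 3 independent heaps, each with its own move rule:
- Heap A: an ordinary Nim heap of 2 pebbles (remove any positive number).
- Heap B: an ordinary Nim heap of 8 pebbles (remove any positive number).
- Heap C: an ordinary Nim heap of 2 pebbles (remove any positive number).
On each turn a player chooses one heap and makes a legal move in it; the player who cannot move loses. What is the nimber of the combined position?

8

Heap A is a plain Nim heap of size 2, so its Grundy value is 2.
Heap B is a plain Nim heap of size 8, so its Grundy value is 8.
Heap C is a plain Nim heap of size 2, so its Grundy value is 2.
By the Sprague-Grundy theorem, the Grundy value of a sum of independent games is the XOR of the component values.
Combined value = 2 XOR 8 XOR 2 = 8.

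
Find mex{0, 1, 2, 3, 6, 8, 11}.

4

The values 0, 1, 2, 3 are all present; 4 is the first non-negative integer missing from the set.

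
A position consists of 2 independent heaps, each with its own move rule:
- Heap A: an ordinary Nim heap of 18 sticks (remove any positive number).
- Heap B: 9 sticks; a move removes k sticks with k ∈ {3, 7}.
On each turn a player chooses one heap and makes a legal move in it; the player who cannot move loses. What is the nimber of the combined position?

19

Heap A is a plain Nim heap of size 18, so its Grundy value is 18.
Grundy values for heap B (subtraction set {3, 7}):
g(0) = mex{} = 0
g(1) = mex{} = 0
g(2) = mex{} = 0
g(3) = mex{0} = 1
g(4) = mex{0} = 1
g(5) = mex{0} = 1
g(6) = mex{1} = 0
g(7) = mex{0,1} = 2
g(8) = mex{0,1} = 2
g(9) = mex{0} = 1
So g(9) = 1.
By the Sprague-Grundy theorem, the Grundy value of a sum of independent games is the XOR of the component values.
Combined value = 18 XOR 1 = 19.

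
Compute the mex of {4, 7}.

0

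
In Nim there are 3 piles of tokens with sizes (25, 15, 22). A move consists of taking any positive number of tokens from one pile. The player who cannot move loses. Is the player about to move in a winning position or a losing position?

Losing position

Write each in binary and XOR column by column:
  11001  (25)
  01111  (15)
  10110  (22)
  -----
  00000  (0)
The nim-sum is 0, so this is a P-position: the player to move is in a losing position under optimal play.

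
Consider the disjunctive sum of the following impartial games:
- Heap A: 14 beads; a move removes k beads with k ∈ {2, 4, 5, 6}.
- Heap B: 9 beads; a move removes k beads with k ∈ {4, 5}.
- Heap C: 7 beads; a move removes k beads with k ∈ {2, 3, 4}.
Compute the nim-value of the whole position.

3

For heap A, compute g(0), g(1), … with moves {2, 4, 5, 6}:
g(0) = mex{} = 0
g(1) = mex{} = 0
g(2) = mex{0} = 1
g(3) = mex{0} = 1
g(4) = mex{0,1} = 2
g(5) = mex{0,1} = 2
g(6) = mex{0,1,2} = 3
g(7) = mex{0,1,2} = 3
g(8) = mex{1,2,3} = 0
g(9) = mex{1,2,3} = 0
g(10) = mex{0,2,3} = 1
g(11) = mex{0,2,3} = 1
g(12) = mex{0,1,3} = 2
g(13) = mex{0,1,3} = 2
g(14) = mex{0,1,2} = 3
So g(14) = 3.
Build the Grundy sequence for heap B with g(k) = mex{g(k−s) : s ∈ {4, 5}, s ≤ k}:
g(0) = mex{} = 0
g(1) = mex{} = 0
g(2) = mex{} = 0
g(3) = mex{} = 0
g(4) = mex{0} = 1
g(5) = mex{0} = 1
g(6) = mex{0} = 1
g(7) = mex{0} = 1
g(8) = mex{0,1} = 2
g(9) = mex{1} = 0
So g(9) = 0.
Build the Grundy sequence for heap C with g(k) = mex{g(k−s) : s ∈ {2, 3, 4}, s ≤ k}:
g(0) = mex{} = 0
g(1) = mex{} = 0
g(2) = mex{0} = 1
g(3) = mex{0} = 1
g(4) = mex{0,1} = 2
g(5) = mex{0,1} = 2
g(6) = mex{1,2} = 0
g(7) = mex{1,2} = 0
So g(7) = 0.
By the Sprague-Grundy theorem, the Grundy value of a sum of independent games is the XOR of the component values.
Combined value = 3 XOR 0 XOR 0 = 3.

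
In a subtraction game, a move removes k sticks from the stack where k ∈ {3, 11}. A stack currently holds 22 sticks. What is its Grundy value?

Compute g(0), g(1), … for moves {3, 11}:
k:     0  1  2  3  4  5  6  7  8  9 10 11 12 13 14 15 16 17 18 19 20 21 22
g(k):  0  0  0  1  1  1  0  0  0  1  1  1  2  2  0  0  0  1  1  1  0  0  0
So g(22) = 0.

0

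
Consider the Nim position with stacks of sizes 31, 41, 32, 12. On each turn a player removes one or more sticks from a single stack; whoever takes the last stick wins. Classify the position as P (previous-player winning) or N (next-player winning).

Nim-sum: 31 XOR 41 XOR 32 XOR 12 = 26.
The nim-sum is 26 ≠ 0, so this is an N-position: the player to move can win.

N-position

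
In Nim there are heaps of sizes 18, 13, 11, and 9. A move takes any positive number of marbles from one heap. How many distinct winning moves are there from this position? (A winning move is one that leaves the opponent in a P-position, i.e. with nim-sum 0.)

Compute the nim-sum pairwise:
18 ⊕ 13 = 31
31 ⊕ 11 = 20
20 ⊕ 9 = 29
The overall nim-sum is X = 29. A heap of size p has a winning move iff p XOR X < p (reduce it to p XOR X).
  18: 18 XOR 29 = 15 < 18 — winning move (to 15).
  13: 13 XOR 29 = 16 ≥ 13 — no move.
  11: 11 XOR 29 = 22 ≥ 11 — no move.
  9: 9 XOR 29 = 20 ≥ 9 — no move.
That gives 1 winning move.

1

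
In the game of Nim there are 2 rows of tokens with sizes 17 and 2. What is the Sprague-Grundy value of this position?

19

Bitwise XOR of the heap sizes:
  10001  (17)
  00010  (2)
  -----
  10011  (19)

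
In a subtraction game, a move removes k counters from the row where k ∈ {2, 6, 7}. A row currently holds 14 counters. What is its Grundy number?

0

Grundy values for subtraction set {2, 6, 7}:
k:     0  1  2  3  4  5  6  7  8  9 10 11 12 13 14
g(k):  0  0  1  1  0  0  1  1  2  0  3  1  2  0  0
So g(14) = 0.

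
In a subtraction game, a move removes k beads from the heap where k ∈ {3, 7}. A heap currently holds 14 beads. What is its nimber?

Grundy values for subtraction set {3, 7}:
g(0) = mex{} = 0
g(1) = mex{} = 0
g(2) = mex{} = 0
g(3) = mex{0} = 1
g(4) = mex{0} = 1
g(5) = mex{0} = 1
g(6) = mex{1} = 0
g(7) = mex{0,1} = 2
g(8) = mex{0,1} = 2
g(9) = mex{0} = 1
g(10) = mex{1,2} = 0
g(11) = mex{1,2} = 0
g(12) = mex{1} = 0
g(13) = mex{0} = 1
g(14) = mex{0,2} = 1
So g(14) = 1.

1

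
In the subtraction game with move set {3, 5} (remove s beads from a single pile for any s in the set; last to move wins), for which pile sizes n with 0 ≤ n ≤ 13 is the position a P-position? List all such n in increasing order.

0, 1, 2, 8, 9, 10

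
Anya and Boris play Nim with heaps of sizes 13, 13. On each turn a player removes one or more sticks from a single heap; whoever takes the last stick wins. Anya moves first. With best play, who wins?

Compute the nim-sum pairwise:
13 ^ 13 = 0
The nim-sum is 0, so this is a P-position: the player to move is in a losing position under optimal play; Anya is about to move from it and so loses — Boris wins.

Boris wins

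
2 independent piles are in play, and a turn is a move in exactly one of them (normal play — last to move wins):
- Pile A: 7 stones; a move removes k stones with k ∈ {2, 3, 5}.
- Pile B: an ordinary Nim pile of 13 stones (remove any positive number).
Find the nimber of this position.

13

Build the Grundy sequence for pile A with g(k) = mex{g(k−s) : s ∈ {2, 3, 5}, s ≤ k}:
k:     0  1  2  3  4  5  6  7
g(k):  0  0  1  1  2  2  3  0
So g(7) = 0.
Pile B is a plain Nim pile of size 13, so its Grundy value is 13.
By the Sprague-Grundy theorem, the Grundy value of a sum of independent games is the XOR of the component values.
Combined value = 0 ⊕ 13 = 13.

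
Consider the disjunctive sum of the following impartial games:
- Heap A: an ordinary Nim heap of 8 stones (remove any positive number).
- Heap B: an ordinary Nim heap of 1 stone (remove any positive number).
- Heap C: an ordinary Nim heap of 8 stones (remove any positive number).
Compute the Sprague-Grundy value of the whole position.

1

Heap A is a plain Nim heap of size 8, so its Grundy value is 8.
Heap B is a plain Nim heap of size 1, so its Grundy value is 1.
Heap C is a plain Nim heap of size 8, so its Grundy value is 8.
By the Sprague-Grundy theorem, the Grundy value of a sum of independent games is the XOR of the component values.
Combined value = 8 XOR 1 XOR 8 = 1.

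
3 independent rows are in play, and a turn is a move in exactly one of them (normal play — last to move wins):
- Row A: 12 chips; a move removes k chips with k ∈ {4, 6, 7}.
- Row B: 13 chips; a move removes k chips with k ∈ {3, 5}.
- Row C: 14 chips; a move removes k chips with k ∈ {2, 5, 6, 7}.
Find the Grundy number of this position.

0

Grundy values for row A (subtraction set {4, 6, 7}):
k:     0  1  2  3  4  5  6  7  8  9 10 11 12
g(k):  0  0  0  0  1  1  1  1  2  2  2  0  0
So g(12) = 0.
For row B, compute g(0), g(1), … with moves {3, 5}:
k:     0  1  2  3  4  5  6  7  8  9 10 11 12 13
g(k):  0  0  0  1  1  1  2  2  0  0  0  1  1  1
So g(13) = 1.
For row C, compute g(0), g(1), … with moves {2, 5, 6, 7}:
k:     0  1  2  3  4  5  6  7  8  9 10 11 12 13 14
g(k):  0  0  1  1  0  2  1  3  2  2  3  3  0  0  1
So g(14) = 1.
The value of a disjunctive sum is the nim-sum of the parts.
Combined value = 0 XOR 1 XOR 1 = 0.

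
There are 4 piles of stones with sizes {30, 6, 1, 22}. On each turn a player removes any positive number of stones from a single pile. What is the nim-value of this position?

15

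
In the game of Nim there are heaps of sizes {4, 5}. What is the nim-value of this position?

1

Compute the nim-sum pairwise:
4 ^ 5 = 1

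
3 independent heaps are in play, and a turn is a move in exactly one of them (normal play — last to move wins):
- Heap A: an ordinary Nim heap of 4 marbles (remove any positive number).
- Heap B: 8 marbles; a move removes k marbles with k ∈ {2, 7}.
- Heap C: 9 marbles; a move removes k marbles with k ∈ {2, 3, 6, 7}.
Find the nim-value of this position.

Heap A is a plain Nim heap of size 4, so its Grundy value is 4.
For heap B, compute g(0), g(1), … with moves {2, 7}:
g(0) = mex{} = 0
g(1) = mex{} = 0
g(2) = mex{0} = 1
g(3) = mex{0} = 1
g(4) = mex{1} = 0
g(5) = mex{1} = 0
g(6) = mex{0} = 1
g(7) = mex{0} = 1
g(8) = mex{0,1} = 2
So g(8) = 2.
For heap C, compute g(0), g(1), … with moves {2, 3, 6, 7}:
g(0) = mex{} = 0
g(1) = mex{} = 0
g(2) = mex{0} = 1
g(3) = mex{0} = 1
g(4) = mex{0,1} = 2
g(5) = mex{1} = 0
g(6) = mex{0,1,2} = 3
g(7) = mex{0,2} = 1
g(8) = mex{0,1,3} = 2
g(9) = mex{1,3} = 0
So g(9) = 0.
The value of a disjunctive sum is the nim-sum of the parts.
Combined value = 4 ⊕ 2 ⊕ 0 = 6.

6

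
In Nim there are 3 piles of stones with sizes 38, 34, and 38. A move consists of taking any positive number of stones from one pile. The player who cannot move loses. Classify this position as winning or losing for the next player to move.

Winning position

Compute the nim-sum pairwise:
38 ⊕ 34 = 4
4 ⊕ 38 = 34
The nim-sum is 34 ≠ 0, so this is an N-position: the player to move can win.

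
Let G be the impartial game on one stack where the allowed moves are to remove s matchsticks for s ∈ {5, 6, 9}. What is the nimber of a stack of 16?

0

Build the Grundy sequence with g(k) = mex{g(k−s) : s ∈ {5, 6, 9}, s ≤ k}:
k:     0  1  2  3  4  5  6  7  8  9 10 11 12 13 14 15 16
g(k):  0  0  0  0  0  1  1  1  1  1  2  2  2  2  0  0  0
So g(16) = 0.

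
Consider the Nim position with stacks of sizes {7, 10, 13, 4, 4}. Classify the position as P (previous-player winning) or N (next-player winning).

P-position

Compute the nim-sum pairwise:
7 ^ 10 = 13
13 ^ 13 = 0
0 ^ 4 = 4
4 ^ 4 = 0
The nim-sum is 0, so this is a P-position: the player to move is in a losing position under optimal play.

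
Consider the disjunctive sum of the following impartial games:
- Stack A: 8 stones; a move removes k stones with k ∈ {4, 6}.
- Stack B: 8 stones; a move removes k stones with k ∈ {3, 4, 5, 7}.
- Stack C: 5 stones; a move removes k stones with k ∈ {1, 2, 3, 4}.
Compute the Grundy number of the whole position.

0

Build the Grundy sequence for stack A with g(k) = mex{g(k−s) : s ∈ {4, 6}, s ≤ k}:
k:     0  1  2  3  4  5  6  7  8
g(k):  0  0  0  0  1  1  1  1  2
So g(8) = 2.
Build the Grundy sequence for stack B with g(k) = mex{g(k−s) : s ∈ {3, 4, 5, 7}, s ≤ k}:
g(0) = mex{} = 0
g(1) = mex{} = 0
g(2) = mex{} = 0
g(3) = mex{0} = 1
g(4) = mex{0} = 1
g(5) = mex{0} = 1
g(6) = mex{0,1} = 2
g(7) = mex{0,1} = 2
g(8) = mex{0,1} = 2
So g(8) = 2.
Build the Grundy sequence for stack C with g(k) = mex{g(k−s) : s ∈ {1, 2, 3, 4}, s ≤ k}:
g(0) = mex{} = 0
g(1) = mex{0} = 1
g(2) = mex{0,1} = 2
g(3) = mex{0,1,2} = 3
g(4) = mex{0,1,2,3} = 4
g(5) = mex{1,2,3,4} = 0
So g(5) = 0.
By the Sprague-Grundy theorem, the Grundy value of a sum of independent games is the XOR of the component values.
Combined value = 2 ⊕ 2 ⊕ 0 = 0.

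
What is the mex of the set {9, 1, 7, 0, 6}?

The values 0, 1 are all present; 2 is the first non-negative integer missing from the set.

2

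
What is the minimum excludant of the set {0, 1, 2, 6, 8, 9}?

3

The values 0, 1, 2 are all present; 3 is the first non-negative integer missing from the set.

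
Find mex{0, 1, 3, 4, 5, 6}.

The values 0, 1 are all present; 2 is the first non-negative integer missing from the set.

2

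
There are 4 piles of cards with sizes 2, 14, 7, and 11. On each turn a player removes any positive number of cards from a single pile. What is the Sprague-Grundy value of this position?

Compute the nim-sum pairwise:
2 ⊕ 14 = 12
12 ⊕ 7 = 11
11 ⊕ 11 = 0

0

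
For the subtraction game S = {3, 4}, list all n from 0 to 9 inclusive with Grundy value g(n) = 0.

0, 1, 2, 7, 8, 9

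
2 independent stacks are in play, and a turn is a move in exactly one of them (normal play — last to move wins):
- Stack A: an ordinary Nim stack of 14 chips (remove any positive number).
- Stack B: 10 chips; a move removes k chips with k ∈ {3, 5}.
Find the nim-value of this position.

Stack A is a plain Nim stack of size 14, so its Grundy value is 14.
For stack B, compute g(0), g(1), … with moves {3, 5}:
g(0) = mex{} = 0
g(1) = mex{} = 0
g(2) = mex{} = 0
g(3) = mex{0} = 1
g(4) = mex{0} = 1
g(5) = mex{0} = 1
g(6) = mex{0,1} = 2
g(7) = mex{0,1} = 2
g(8) = mex{1} = 0
g(9) = mex{1,2} = 0
g(10) = mex{1,2} = 0
So g(10) = 0.
By the Sprague-Grundy theorem, the Grundy value of a sum of independent games is the XOR of the component values.
Combined value = 14 XOR 0 = 14.

14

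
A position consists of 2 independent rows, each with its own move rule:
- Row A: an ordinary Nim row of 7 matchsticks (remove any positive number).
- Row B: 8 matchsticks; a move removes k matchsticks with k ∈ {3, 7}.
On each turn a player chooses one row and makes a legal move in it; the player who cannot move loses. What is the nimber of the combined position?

Row A is a plain Nim row of size 7, so its Grundy value is 7.
Build the Grundy sequence for row B with g(k) = mex{g(k−s) : s ∈ {3, 7}, s ≤ k}:
g(0) = mex{} = 0
g(1) = mex{} = 0
g(2) = mex{} = 0
g(3) = mex{0} = 1
g(4) = mex{0} = 1
g(5) = mex{0} = 1
g(6) = mex{1} = 0
g(7) = mex{0,1} = 2
g(8) = mex{0,1} = 2
So g(8) = 2.
The value of a disjunctive sum is the nim-sum of the parts.
Combined value = 7 ⊕ 2 = 5.

5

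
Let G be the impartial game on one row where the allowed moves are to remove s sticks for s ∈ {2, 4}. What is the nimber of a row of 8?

Compute g(0), g(1), … for moves {2, 4}:
g(0) = mex{} = 0
g(1) = mex{} = 0
g(2) = mex{0} = 1
g(3) = mex{0} = 1
g(4) = mex{0,1} = 2
g(5) = mex{0,1} = 2
g(6) = mex{1,2} = 0
g(7) = mex{1,2} = 0
g(8) = mex{0,2} = 1
So g(8) = 1.

1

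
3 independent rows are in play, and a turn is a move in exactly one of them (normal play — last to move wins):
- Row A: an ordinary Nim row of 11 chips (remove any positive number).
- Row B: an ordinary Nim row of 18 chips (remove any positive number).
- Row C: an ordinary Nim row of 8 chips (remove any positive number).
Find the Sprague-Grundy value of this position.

Row A is a plain Nim row of size 11, so its Grundy value is 11.
Row B is a plain Nim row of size 18, so its Grundy value is 18.
Row C is a plain Nim row of size 8, so its Grundy value is 8.
The value of a disjunctive sum is the nim-sum of the parts.
Combined value = 11 XOR 18 XOR 8 = 17.

17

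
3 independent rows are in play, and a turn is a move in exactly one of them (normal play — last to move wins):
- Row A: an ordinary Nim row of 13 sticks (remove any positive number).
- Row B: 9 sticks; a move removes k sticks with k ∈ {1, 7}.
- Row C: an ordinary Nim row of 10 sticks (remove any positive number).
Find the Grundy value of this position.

Row A is a plain Nim row of size 13, so its Grundy value is 13.
Build the Grundy sequence for row B with g(k) = mex{g(k−s) : s ∈ {1, 7}, s ≤ k}:
g(0) = mex{} = 0
g(1) = mex{0} = 1
g(2) = mex{1} = 0
g(3) = mex{0} = 1
g(4) = mex{1} = 0
g(5) = mex{0} = 1
g(6) = mex{1} = 0
g(7) = mex{0} = 1
g(8) = mex{1} = 0
g(9) = mex{0} = 1
So g(9) = 1.
Row C is a plain Nim row of size 10, so its Grundy value is 10.
By the Sprague-Grundy theorem, the Grundy value of a sum of independent games is the XOR of the component values.
Combined value = 13 XOR 1 XOR 10 = 6.

6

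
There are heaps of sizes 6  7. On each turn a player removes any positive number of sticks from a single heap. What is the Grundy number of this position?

1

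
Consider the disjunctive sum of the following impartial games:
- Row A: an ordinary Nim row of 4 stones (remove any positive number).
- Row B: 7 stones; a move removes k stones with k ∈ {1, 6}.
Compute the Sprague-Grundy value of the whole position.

4

Row A is a plain Nim row of size 4, so its Grundy value is 4.
Build the Grundy sequence for row B with g(k) = mex{g(k−s) : s ∈ {1, 6}, s ≤ k}:
g(0) = mex{} = 0
g(1) = mex{0} = 1
g(2) = mex{1} = 0
g(3) = mex{0} = 1
g(4) = mex{1} = 0
g(5) = mex{0} = 1
g(6) = mex{0,1} = 2
g(7) = mex{1,2} = 0
So g(7) = 0.
The value of a disjunctive sum is the nim-sum of the parts.
Combined value = 4 ⊕ 0 = 4.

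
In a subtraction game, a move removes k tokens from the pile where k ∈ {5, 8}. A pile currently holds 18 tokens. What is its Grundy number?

Grundy values for subtraction set {5, 8}:
k:     0  1  2  3  4  5  6  7  8  9 10 11 12 13 14 15 16 17 18
g(k):  0  0  0  0  0  1  1  1  1  1  2  2  2  0  0  0  0  0  1
So g(18) = 1.

1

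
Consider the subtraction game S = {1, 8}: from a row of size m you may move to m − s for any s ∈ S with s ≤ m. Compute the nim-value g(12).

Compute g(0), g(1), … for moves {1, 8}:
g(0) = mex{} = 0
g(1) = mex{0} = 1
g(2) = mex{1} = 0
g(3) = mex{0} = 1
g(4) = mex{1} = 0
g(5) = mex{0} = 1
g(6) = mex{1} = 0
g(7) = mex{0} = 1
g(8) = mex{0,1} = 2
g(9) = mex{1,2} = 0
g(10) = mex{0} = 1
g(11) = mex{1} = 0
g(12) = mex{0} = 1
So g(12) = 1.

1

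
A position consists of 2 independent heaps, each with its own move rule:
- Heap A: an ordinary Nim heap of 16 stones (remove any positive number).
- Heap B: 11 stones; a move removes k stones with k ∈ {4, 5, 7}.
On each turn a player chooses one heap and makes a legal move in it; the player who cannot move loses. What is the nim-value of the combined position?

16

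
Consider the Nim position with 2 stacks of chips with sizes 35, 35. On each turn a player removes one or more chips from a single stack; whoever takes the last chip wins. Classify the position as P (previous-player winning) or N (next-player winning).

Compute the nim-sum pairwise:
35 ^ 35 = 0
The nim-sum is 0, so this is a P-position: the player to move is in a losing position under optimal play.

P-position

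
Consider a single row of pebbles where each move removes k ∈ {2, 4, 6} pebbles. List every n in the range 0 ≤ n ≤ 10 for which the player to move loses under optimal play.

Compute g(0), g(1), … for moves {2, 4, 6}:
k:     0  1  2  3  4  5  6  7  8  9 10
g(k):  0  0  1  1  2  2  3  3  0  0  1
The P-positions (g = 0) in 0..10 are 0, 1, 8, 9.

0, 1, 8, 9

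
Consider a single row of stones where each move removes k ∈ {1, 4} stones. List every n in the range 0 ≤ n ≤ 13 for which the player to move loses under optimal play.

0, 2, 5, 7, 10, 12

Build the Grundy sequence with g(k) = mex{g(k−s) : s ∈ {1, 4}, s ≤ k}:
k:     0  1  2  3  4  5  6  7  8  9 10 11 12 13
g(k):  0  1  0  1  2  0  1  0  1  2  0  1  0  1
The P-positions (g = 0) in 0..13 are 0, 2, 5, 7, 10, 12.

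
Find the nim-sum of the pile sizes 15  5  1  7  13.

Compute the nim-sum pairwise:
15 ⊕ 5 = 10
10 ⊕ 1 = 11
11 ⊕ 7 = 12
12 ⊕ 13 = 1

1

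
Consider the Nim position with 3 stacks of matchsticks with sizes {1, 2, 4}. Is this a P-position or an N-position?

Nim-sum: 1 ^ 2 ^ 4 = 7.
The nim-sum is 7 ≠ 0, so this is an N-position: the player to move can win.

N-position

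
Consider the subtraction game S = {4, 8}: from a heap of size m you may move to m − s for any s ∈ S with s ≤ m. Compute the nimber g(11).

Grundy values for subtraction set {4, 8}:
g(0) = mex{} = 0
g(1) = mex{} = 0
g(2) = mex{} = 0
g(3) = mex{} = 0
g(4) = mex{0} = 1
g(5) = mex{0} = 1
g(6) = mex{0} = 1
g(7) = mex{0} = 1
g(8) = mex{0,1} = 2
g(9) = mex{0,1} = 2
g(10) = mex{0,1} = 2
g(11) = mex{0,1} = 2
So g(11) = 2.

2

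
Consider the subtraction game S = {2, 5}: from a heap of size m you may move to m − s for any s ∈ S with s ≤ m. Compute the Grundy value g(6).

1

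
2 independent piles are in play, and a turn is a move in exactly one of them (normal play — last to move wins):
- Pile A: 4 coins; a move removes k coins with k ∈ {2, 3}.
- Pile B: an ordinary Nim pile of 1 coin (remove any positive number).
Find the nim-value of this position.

3

For pile A, compute g(0), g(1), … with moves {2, 3}:
k:     0  1  2  3  4
g(k):  0  0  1  1  2
So g(4) = 2.
Pile B is a plain Nim pile of size 1, so its Grundy value is 1.
The value of a disjunctive sum is the nim-sum of the parts.
Combined value = 2 XOR 1 = 3.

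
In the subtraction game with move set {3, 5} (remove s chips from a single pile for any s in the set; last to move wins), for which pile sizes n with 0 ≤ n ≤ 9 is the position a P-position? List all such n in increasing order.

Build the Grundy sequence with g(k) = mex{g(k−s) : s ∈ {3, 5}, s ≤ k}:
g(0) = mex{} = 0
g(1) = mex{} = 0
g(2) = mex{} = 0
g(3) = mex{0} = 1
g(4) = mex{0} = 1
g(5) = mex{0} = 1
g(6) = mex{0,1} = 2
g(7) = mex{0,1} = 2
g(8) = mex{1} = 0
g(9) = mex{1,2} = 0
The P-positions (g = 0) in 0..9 are 0, 1, 2, 8, 9.

0, 1, 2, 8, 9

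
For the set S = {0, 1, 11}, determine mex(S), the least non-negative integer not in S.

The values 0, 1 are all present; 2 is the first non-negative integer missing from the set.

2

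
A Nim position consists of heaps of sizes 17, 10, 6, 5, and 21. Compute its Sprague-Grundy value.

13

Compute the nim-sum pairwise:
17 XOR 10 = 27
27 XOR 6 = 29
29 XOR 5 = 24
24 XOR 21 = 13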